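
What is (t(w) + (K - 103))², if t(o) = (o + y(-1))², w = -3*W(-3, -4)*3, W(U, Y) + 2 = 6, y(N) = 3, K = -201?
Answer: 616225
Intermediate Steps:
W(U, Y) = 4 (W(U, Y) = -2 + 6 = 4)
w = -36 (w = -3*4*3 = -12*3 = -36)
t(o) = (3 + o)² (t(o) = (o + 3)² = (3 + o)²)
(t(w) + (K - 103))² = ((3 - 36)² + (-201 - 103))² = ((-33)² - 304)² = (1089 - 304)² = 785² = 616225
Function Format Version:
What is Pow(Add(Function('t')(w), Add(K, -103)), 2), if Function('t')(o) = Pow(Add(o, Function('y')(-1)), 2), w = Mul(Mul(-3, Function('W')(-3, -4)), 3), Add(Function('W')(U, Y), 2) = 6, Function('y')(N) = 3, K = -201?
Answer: 616225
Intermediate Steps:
Function('W')(U, Y) = 4 (Function('W')(U, Y) = Add(-2, 6) = 4)
w = -36 (w = Mul(Mul(-3, 4), 3) = Mul(-12, 3) = -36)
Function('t')(o) = Pow(Add(3, o), 2) (Function('t')(o) = Pow(Add(o, 3), 2) = Pow(Add(3, o), 2))
Pow(Add(Function('t')(w), Add(K, -103)), 2) = Pow(Add(Pow(Add(3, -36), 2), Add(-201, -103)), 2) = Pow(Add(Pow(-33, 2), -304), 2) = Pow(Add(1089, -304), 2) = Pow(785, 2) = 616225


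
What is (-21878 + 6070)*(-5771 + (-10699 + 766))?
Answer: 248248832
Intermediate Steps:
(-21878 + 6070)*(-5771 + (-10699 + 766)) = -15808*(-5771 - 9933) = -15808*(-15704) = 248248832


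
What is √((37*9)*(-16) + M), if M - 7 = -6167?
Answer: 4*I*√718 ≈ 107.18*I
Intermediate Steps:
M = -6160 (M = 7 - 6167 = -6160)
√((37*9)*(-16) + M) = √((37*9)*(-16) - 6160) = √(333*(-16) - 6160) = √(-5328 - 6160) = √(-11488) = 4*I*√718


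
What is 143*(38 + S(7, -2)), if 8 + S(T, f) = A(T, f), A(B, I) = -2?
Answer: 4004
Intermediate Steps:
S(T, f) = -10 (S(T, f) = -8 - 2 = -10)
143*(38 + S(7, -2)) = 143*(38 - 10) = 143*28 = 4004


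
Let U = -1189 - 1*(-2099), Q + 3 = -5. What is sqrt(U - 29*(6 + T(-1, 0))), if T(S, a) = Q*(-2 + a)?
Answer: 4*sqrt(17) ≈ 16.492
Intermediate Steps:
Q = -8 (Q = -3 - 5 = -8)
T(S, a) = 16 - 8*a (T(S, a) = -8*(-2 + a) = 16 - 8*a)
U = 910 (U = -1189 + 2099 = 910)
sqrt(U - 29*(6 + T(-1, 0))) = sqrt(910 - 29*(6 + (16 - 8*0))) = sqrt(910 - 29*(6 + (16 + 0))) = sqrt(910 - 29*(6 + 16)) = sqrt(910 - 29*22) = sqrt(910 - 638) = sqrt(272) = 4*sqrt(17)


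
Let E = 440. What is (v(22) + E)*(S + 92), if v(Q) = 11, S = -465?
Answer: -168223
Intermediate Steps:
(v(22) + E)*(S + 92) = (11 + 440)*(-465 + 92) = 451*(-373) = -168223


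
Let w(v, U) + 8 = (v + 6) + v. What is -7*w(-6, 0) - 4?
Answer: 94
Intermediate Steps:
w(v, U) = -2 + 2*v (w(v, U) = -8 + ((v + 6) + v) = -8 + ((6 + v) + v) = -8 + (6 + 2*v) = -2 + 2*v)
-7*w(-6, 0) - 4 = -7*(-2 + 2*(-6)) - 4 = -7*(-2 - 12) - 4 = -7*(-14) - 4 = 98 - 4 = 94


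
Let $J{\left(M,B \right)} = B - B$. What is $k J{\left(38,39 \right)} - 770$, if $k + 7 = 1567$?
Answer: $-770$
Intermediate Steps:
$k = 1560$ ($k = -7 + 1567 = 1560$)
$J{\left(M,B \right)} = 0$
$k J{\left(38,39 \right)} - 770 = 1560 \cdot 0 - 770 = 0 - 770 = -770$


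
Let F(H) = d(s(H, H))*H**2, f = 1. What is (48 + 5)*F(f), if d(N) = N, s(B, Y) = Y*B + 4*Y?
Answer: 265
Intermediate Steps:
s(B, Y) = 4*Y + B*Y (s(B, Y) = B*Y + 4*Y = 4*Y + B*Y)
F(H) = H**3*(4 + H) (F(H) = (H*(4 + H))*H**2 = H**3*(4 + H))
(48 + 5)*F(f) = (48 + 5)*(1**3*(4 + 1)) = 53*(1*5) = 53*5 = 265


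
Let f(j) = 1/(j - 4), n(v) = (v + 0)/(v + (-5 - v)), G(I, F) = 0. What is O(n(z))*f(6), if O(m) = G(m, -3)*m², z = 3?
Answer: 0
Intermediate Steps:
n(v) = -v/5 (n(v) = v/(-5) = v*(-⅕) = -v/5)
f(j) = 1/(-4 + j)
O(m) = 0 (O(m) = 0*m² = 0)
O(n(z))*f(6) = 0/(-4 + 6) = 0/2 = 0*(½) = 0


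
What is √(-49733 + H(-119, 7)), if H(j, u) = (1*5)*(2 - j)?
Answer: 2*I*√12282 ≈ 221.65*I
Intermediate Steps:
H(j, u) = 10 - 5*j (H(j, u) = 5*(2 - j) = 10 - 5*j)
√(-49733 + H(-119, 7)) = √(-49733 + (10 - 5*(-119))) = √(-49733 + (10 + 595)) = √(-49733 + 605) = √(-49128) = 2*I*√12282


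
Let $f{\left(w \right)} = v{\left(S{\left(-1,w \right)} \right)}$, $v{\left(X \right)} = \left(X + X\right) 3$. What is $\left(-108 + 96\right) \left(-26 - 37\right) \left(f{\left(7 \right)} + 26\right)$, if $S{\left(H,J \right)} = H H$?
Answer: $24192$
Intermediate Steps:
$S{\left(H,J \right)} = H^{2}$
$v{\left(X \right)} = 6 X$ ($v{\left(X \right)} = 2 X 3 = 6 X$)
$f{\left(w \right)} = 6$ ($f{\left(w \right)} = 6 \left(-1\right)^{2} = 6 \cdot 1 = 6$)
$\left(-108 + 96\right) \left(-26 - 37\right) \left(f{\left(7 \right)} + 26\right) = \left(-108 + 96\right) \left(-26 - 37\right) \left(6 + 26\right) = - 12 \left(\left(-63\right) 32\right) = \left(-12\right) \left(-2016\right) = 24192$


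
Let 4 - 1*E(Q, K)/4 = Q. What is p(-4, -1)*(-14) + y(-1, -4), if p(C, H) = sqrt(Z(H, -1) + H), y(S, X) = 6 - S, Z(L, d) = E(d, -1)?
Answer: 7 - 14*sqrt(19) ≈ -54.025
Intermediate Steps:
E(Q, K) = 16 - 4*Q
Z(L, d) = 16 - 4*d
p(C, H) = sqrt(20 + H) (p(C, H) = sqrt((16 - 4*(-1)) + H) = sqrt((16 + 4) + H) = sqrt(20 + H))
p(-4, -1)*(-14) + y(-1, -4) = sqrt(20 - 1)*(-14) + (6 - 1*(-1)) = sqrt(19)*(-14) + (6 + 1) = -14*sqrt(19) + 7 = 7 - 14*sqrt(19)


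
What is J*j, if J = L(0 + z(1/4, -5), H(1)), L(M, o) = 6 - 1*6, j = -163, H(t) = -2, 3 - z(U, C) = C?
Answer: 0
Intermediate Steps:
z(U, C) = 3 - C
L(M, o) = 0 (L(M, o) = 6 - 6 = 0)
J = 0
J*j = 0*(-163) = 0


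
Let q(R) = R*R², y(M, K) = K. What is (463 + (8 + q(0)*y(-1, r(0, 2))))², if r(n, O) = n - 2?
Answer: 221841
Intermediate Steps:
r(n, O) = -2 + n
q(R) = R³
(463 + (8 + q(0)*y(-1, r(0, 2))))² = (463 + (8 + 0³*(-2 + 0)))² = (463 + (8 + 0*(-2)))² = (463 + (8 + 0))² = (463 + 8)² = 471² = 221841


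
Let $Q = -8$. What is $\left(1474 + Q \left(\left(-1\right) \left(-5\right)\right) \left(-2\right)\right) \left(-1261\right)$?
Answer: $-1959594$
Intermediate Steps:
$\left(1474 + Q \left(\left(-1\right) \left(-5\right)\right) \left(-2\right)\right) \left(-1261\right) = \left(1474 + - 8 \left(\left(-1\right) \left(-5\right)\right) \left(-2\right)\right) \left(-1261\right) = \left(1474 + \left(-8\right) 5 \left(-2\right)\right) \left(-1261\right) = \left(1474 - -80\right) \left(-1261\right) = \left(1474 + 80\right) \left(-1261\right) = 1554 \left(-1261\right) = -1959594$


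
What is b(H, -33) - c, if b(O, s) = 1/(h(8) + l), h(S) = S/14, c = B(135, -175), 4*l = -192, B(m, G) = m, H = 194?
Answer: -44827/332 ≈ -135.02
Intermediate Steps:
l = -48 (l = (1/4)*(-192) = -48)
c = 135
h(S) = S/14 (h(S) = S*(1/14) = S/14)
b(O, s) = -7/332 (b(O, s) = 1/((1/14)*8 - 48) = 1/(4/7 - 48) = 1/(-332/7) = -7/332)
b(H, -33) - c = -7/332 - 1*135 = -7/332 - 135 = -44827/332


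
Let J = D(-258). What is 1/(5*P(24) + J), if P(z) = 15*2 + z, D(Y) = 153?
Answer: 1/423 ≈ 0.0023641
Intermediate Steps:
P(z) = 30 + z
J = 153
1/(5*P(24) + J) = 1/(5*(30 + 24) + 153) = 1/(5*54 + 153) = 1/(270 + 153) = 1/423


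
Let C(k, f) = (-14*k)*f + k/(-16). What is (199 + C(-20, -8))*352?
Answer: -717992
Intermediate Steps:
C(k, f) = -k/16 - 14*f*k (C(k, f) = -14*f*k + k*(-1/16) = -14*f*k - k/16 = -k/16 - 14*f*k)
(199 + C(-20, -8))*352 = (199 - 1/16*(-20)*(1 + 224*(-8)))*352 = (199 - 1/16*(-20)*(1 - 1792))*352 = (199 - 1/16*(-20)*(-1791))*352 = (199 - 8955/4)*352 = -8159/4*352 = -717992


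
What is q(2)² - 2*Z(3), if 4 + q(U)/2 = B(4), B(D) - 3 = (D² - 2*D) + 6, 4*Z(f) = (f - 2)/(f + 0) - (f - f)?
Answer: 4055/6 ≈ 675.83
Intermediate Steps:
Z(f) = (-2 + f)/(4*f) (Z(f) = ((f - 2)/(f + 0) - (f - f))/4 = ((-2 + f)/f - 1*0)/4 = ((-2 + f)/f + 0)/4 = ((-2 + f)/f)/4 = (-2 + f)/(4*f))
B(D) = 9 + D² - 2*D (B(D) = 3 + ((D² - 2*D) + 6) = 3 + (6 + D² - 2*D) = 9 + D² - 2*D)
q(U) = 26 (q(U) = -8 + 2*(9 + 4² - 2*4) = -8 + 2*(9 + 16 - 8) = -8 + 2*17 = -8 + 34 = 26)
q(2)² - 2*Z(3) = 26² - (-2 + 3)/(2*3) = 676 - 1/(2*3) = 676 - 2*1/12 = 676 - ⅙ = 4055/6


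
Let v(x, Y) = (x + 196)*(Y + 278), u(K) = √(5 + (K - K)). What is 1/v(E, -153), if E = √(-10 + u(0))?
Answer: 1/(24500 + 125*I*√(10 - √5)) ≈ 4.0808e-5 - 5.801e-7*I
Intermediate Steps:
u(K) = √5 (u(K) = √(5 + 0) = √5)
E = √(-10 + √5) ≈ 2.7864*I
v(x, Y) = (196 + x)*(278 + Y)
1/v(E, -153) = 1/(54488 + 196*(-153) + 278*√(-10 + √5) - 153*√(-10 + √5)) = 1/(54488 - 29988 + 278*√(-10 + √5) - 153*√(-10 + √5)) = 1/(24500 + 125*√(-10 + √5))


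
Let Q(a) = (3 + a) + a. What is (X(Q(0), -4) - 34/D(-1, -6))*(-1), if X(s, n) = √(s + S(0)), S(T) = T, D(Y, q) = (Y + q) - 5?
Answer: -17/6 - √3 ≈ -4.5654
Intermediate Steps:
Q(a) = 3 + 2*a
D(Y, q) = -5 + Y + q
X(s, n) = √s (X(s, n) = √(s + 0) = √s)
(X(Q(0), -4) - 34/D(-1, -6))*(-1) = (√(3 + 2*0) - 34/(-5 - 1 - 6))*(-1) = (√(3 + 0) - 34/(-12))*(-1) = (√3 - 34*(-1/12))*(-1) = (√3 + 17/6)*(-1) = (17/6 + √3)*(-1) = -17/6 - √3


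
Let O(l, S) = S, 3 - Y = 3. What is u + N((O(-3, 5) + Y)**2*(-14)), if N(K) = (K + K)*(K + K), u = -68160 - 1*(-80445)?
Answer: 502285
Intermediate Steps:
Y = 0 (Y = 3 - 1*3 = 3 - 3 = 0)
u = 12285 (u = -68160 + 80445 = 12285)
N(K) = 4*K**2 (N(K) = (2*K)*(2*K) = 4*K**2)
u + N((O(-3, 5) + Y)**2*(-14)) = 12285 + 4*((5 + 0)**2*(-14))**2 = 12285 + 4*(5**2*(-14))**2 = 12285 + 4*(25*(-14))**2 = 12285 + 4*(-350)**2 = 12285 + 4*122500 = 12285 + 490000 = 502285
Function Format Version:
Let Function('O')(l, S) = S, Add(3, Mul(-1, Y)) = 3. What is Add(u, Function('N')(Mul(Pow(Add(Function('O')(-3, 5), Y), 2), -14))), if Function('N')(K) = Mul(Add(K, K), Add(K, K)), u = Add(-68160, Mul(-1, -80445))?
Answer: 502285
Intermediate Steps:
Y = 0 (Y = Add(3, Mul(-1, 3)) = Add(3, -3) = 0)
u = 12285 (u = Add(-68160, 80445) = 12285)
Function('N')(K) = Mul(4, Pow(K, 2)) (Function('N')(K) = Mul(Mul(2, K), Mul(2, K)) = Mul(4, Pow(K, 2)))
Add(u, Function('N')(Mul(Pow(Add(Function('O')(-3, 5), Y), 2), -14))) = Add(12285, Mul(4, Pow(Mul(Pow(Add(5, 0), 2), -14), 2))) = Add(12285, Mul(4, Pow(Mul(Pow(5, 2), -14), 2))) = Add(12285, Mul(4, Pow(Mul(25, -14), 2))) = Add(12285, Mul(4, Pow(-350, 2))) = Add(12285, Mul(4, 122500)) = Add(12285, 490000) = 502285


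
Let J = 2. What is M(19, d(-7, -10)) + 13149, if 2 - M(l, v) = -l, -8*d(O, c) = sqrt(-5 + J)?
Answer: 13170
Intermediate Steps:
d(O, c) = -I*sqrt(3)/8 (d(O, c) = -sqrt(-5 + 2)/8 = -I*sqrt(3)/8)
M(l, v) = 2 + l (M(l, v) = 2 - (-1)*l = 2 + l)
M(19, d(-7, -10)) + 13149 = (2 + 19) + 13149 = 21 + 13149 = 13170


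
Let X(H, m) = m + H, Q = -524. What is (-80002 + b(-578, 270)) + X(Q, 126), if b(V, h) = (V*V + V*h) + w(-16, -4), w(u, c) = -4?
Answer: 97620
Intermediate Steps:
b(V, h) = -4 + V**2 + V*h (b(V, h) = (V*V + V*h) - 4 = (V**2 + V*h) - 4 = -4 + V**2 + V*h)
X(H, m) = H + m
(-80002 + b(-578, 270)) + X(Q, 126) = (-80002 + (-4 + (-578)**2 - 578*270)) + (-524 + 126) = (-80002 + (-4 + 334084 - 156060)) - 398 = (-80002 + 178020) - 398 = 98018 - 398 = 97620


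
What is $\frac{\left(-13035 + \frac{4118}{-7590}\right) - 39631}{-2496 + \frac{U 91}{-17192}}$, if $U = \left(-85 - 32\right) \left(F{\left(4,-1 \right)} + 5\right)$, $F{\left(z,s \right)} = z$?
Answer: $\frac{490879563224}{23212068165} \approx 21.148$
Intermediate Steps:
$U = -1053$ ($U = \left(-85 - 32\right) \left(4 + 5\right) = \left(-117\right) 9 = -1053$)
$\frac{\left(-13035 + \frac{4118}{-7590}\right) - 39631}{-2496 + \frac{U 91}{-17192}} = \frac{\left(-13035 + \frac{4118}{-7590}\right) - 39631}{-2496 + \frac{\left(-1053\right) 91}{-17192}} = \frac{\left(-13035 + 4118 \left(- \frac{1}{7590}\right)\right) - 39631}{-2496 - - \frac{13689}{2456}} = \frac{\left(-13035 - \frac{2059}{3795}\right) - 39631}{-2496 + \frac{13689}{2456}} = \frac{- \frac{49469884}{3795} - 39631}{- \frac{6116487}{2456}} = \left(- \frac{199869529}{3795}\right) \left(- \frac{2456}{6116487}\right) = \frac{490879563224}{23212068165}$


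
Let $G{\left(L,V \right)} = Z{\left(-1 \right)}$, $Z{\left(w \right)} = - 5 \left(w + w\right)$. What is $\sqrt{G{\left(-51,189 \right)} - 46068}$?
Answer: $i \sqrt{46058} \approx 214.61 i$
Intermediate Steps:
$Z{\left(w \right)} = - 10 w$ ($Z{\left(w \right)} = - 5 \cdot 2 w = - 10 w$)
$G{\left(L,V \right)} = 10$ ($G{\left(L,V \right)} = \left(-10\right) \left(-1\right) = 10$)
$\sqrt{G{\left(-51,189 \right)} - 46068} = \sqrt{10 - 46068} = \sqrt{-46058} = i \sqrt{46058}$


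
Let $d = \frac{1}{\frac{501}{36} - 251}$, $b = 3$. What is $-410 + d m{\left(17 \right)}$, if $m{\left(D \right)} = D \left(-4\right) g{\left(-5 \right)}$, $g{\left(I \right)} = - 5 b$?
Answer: $- \frac{235738}{569} \approx -414.3$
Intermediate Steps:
$g{\left(I \right)} = -15$ ($g{\left(I \right)} = \left(-5\right) 3 = -15$)
$m{\left(D \right)} = 60 D$ ($m{\left(D \right)} = D \left(-4\right) \left(-15\right) = - 4 D \left(-15\right) = 60 D$)
$d = - \frac{12}{2845}$ ($d = \frac{1}{501 \cdot \frac{1}{36} - 251} = \frac{1}{\frac{167}{12} - 251} = \frac{1}{- \frac{2845}{12}} = - \frac{12}{2845} \approx -0.0042179$)
$-410 + d m{\left(17 \right)} = -410 - \frac{12 \cdot 60 \cdot 17}{2845} = -410 - \frac{2448}{569} = - \frac{235738}{569}$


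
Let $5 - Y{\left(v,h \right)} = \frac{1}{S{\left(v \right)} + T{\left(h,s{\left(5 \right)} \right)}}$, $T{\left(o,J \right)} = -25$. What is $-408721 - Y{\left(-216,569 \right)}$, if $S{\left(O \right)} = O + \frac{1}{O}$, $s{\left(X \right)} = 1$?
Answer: $- \frac{21277049598}{52057} \approx -4.0873 \cdot 10^{5}$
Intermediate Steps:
$Y{\left(v,h \right)} = 5 - \frac{1}{-25 + v + \frac{1}{v}}$ ($Y{\left(v,h \right)} = 5 - \frac{1}{\left(v + \frac{1}{v}\right) - 25} = 5 - \frac{1}{-25 + v + \frac{1}{v}}$)
$-408721 - Y{\left(-216,569 \right)} = -408721 - \frac{5 - -27216 + 5 \left(-216\right)^{2}}{1 - 216 \left(-25 - 216\right)} = -408721 - \frac{5 + 27216 + 5 \cdot 46656}{1 - -52056} = -408721 - \frac{5 + 27216 + 233280}{1 + 52056} = -408721 - \frac{1}{52057} \cdot 260501 = -408721 - \frac{260501}{52057} = - \frac{21277049598}{52057}$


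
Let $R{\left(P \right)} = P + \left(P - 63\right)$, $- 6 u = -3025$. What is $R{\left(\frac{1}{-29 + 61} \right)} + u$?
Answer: $\frac{21179}{48} \approx 441.23$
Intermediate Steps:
$u = \frac{3025}{6}$ ($u = \left(- \frac{1}{6}\right) \left(-3025\right) = \frac{3025}{6} \approx 504.17$)
$R{\left(P \right)} = -63 + 2 P$ ($R{\left(P \right)} = P + \left(-63 + P\right) = -63 + 2 P$)
$R{\left(\frac{1}{-29 + 61} \right)} + u = \left(-63 + \frac{2}{-29 + 61}\right) + \frac{3025}{6} = \left(-63 + \frac{2}{32}\right) + \frac{3025}{6} = \left(-63 + 2 \cdot \frac{1}{32}\right) + \frac{3025}{6} = \left(-63 + \frac{1}{16}\right) + \frac{3025}{6} = - \frac{1007}{16} + \frac{3025}{6} = \frac{21179}{48}$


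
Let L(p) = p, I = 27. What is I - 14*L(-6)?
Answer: 111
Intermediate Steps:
I - 14*L(-6) = 27 - 14*(-6) = 27 + 84 = 111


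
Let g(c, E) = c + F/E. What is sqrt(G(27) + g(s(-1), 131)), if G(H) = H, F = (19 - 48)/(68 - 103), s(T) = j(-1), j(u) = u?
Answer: sqrt(546710815)/4585 ≈ 5.0996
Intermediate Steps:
s(T) = -1
F = 29/35 (F = -29/(-35) = -29*(-1/35) = 29/35 ≈ 0.82857)
g(c, E) = c + 29/(35*E)
sqrt(G(27) + g(s(-1), 131)) = sqrt(27 + (-1 + (29/35)/131)) = sqrt(27 + (-1 + (29/35)*(1/131))) = sqrt(27 + (-1 + 29/4585)) = sqrt(27 - 4556/4585) = sqrt(119239/4585) = sqrt(546710815)/4585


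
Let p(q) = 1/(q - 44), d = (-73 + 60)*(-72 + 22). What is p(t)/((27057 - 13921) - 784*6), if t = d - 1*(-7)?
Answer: 1/5168816 ≈ 1.9347e-7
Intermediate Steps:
d = 650 (d = -13*(-50) = 650)
t = 657 (t = 650 - 1*(-7) = 650 + 7 = 657)
p(q) = 1/(-44 + q)
p(t)/((27057 - 13921) - 784*6) = 1/((-44 + 657)*((27057 - 13921) - 784*6)) = 1/(613*(13136 - 4704)) = (1/613)/8432 = (1/613)*(1/8432) = 1/5168816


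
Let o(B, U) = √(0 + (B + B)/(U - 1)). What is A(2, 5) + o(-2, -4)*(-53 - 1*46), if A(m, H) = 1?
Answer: 1 - 198*√5/5 ≈ -87.548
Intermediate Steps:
o(B, U) = √2*√(B/(-1 + U)) (o(B, U) = √(0 + (2*B)/(-1 + U)) = √(0 + 2*B/(-1 + U)) = √(2*B/(-1 + U)) = √2*√(B/(-1 + U)))
A(2, 5) + o(-2, -4)*(-53 - 1*46) = 1 + (√2*√(-2/(-1 - 4)))*(-53 - 1*46) = 1 + (√2*√(-2/(-5)))*(-53 - 46) = 1 + (√2*√(-2*(-⅕)))*(-99) = 1 + (√2*√(⅖))*(-99) = 1 + (√2*(√10/5))*(-99) = 1 + (2*√5/5)*(-99) = 1 - 198*√5/5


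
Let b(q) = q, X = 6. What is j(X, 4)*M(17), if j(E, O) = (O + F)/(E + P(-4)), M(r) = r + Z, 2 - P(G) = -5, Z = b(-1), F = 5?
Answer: 144/13 ≈ 11.077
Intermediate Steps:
Z = -1
P(G) = 7 (P(G) = 2 - 1*(-5) = 2 + 5 = 7)
M(r) = -1 + r (M(r) = r - 1 = -1 + r)
j(E, O) = (5 + O)/(7 + E) (j(E, O) = (O + 5)/(E + 7) = (5 + O)/(7 + E))
j(X, 4)*M(17) = ((5 + 4)/(7 + 6))*(-1 + 17) = (9/13)*16 = 144/13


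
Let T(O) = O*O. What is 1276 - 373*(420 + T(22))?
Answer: -335916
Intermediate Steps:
T(O) = O²
1276 - 373*(420 + T(22)) = 1276 - 373*(420 + 22²) = 1276 - 373*(420 + 484) = 1276 - 373*904 = 1276 - 337192 = -335916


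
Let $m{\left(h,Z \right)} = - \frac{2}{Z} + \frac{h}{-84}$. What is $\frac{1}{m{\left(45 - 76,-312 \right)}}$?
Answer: $\frac{546}{205} \approx 2.6634$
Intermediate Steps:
$m{\left(h,Z \right)} = - \frac{2}{Z} - \frac{h}{84}$ ($m{\left(h,Z \right)} = - \frac{2}{Z} + h \left(- \frac{1}{84}\right) = - \frac{2}{Z} - \frac{h}{84}$)
$\frac{1}{m{\left(45 - 76,-312 \right)}} = \frac{1}{- \frac{2}{-312} - \frac{45 - 76}{84}} = \frac{1}{\left(-2\right) \left(- \frac{1}{312}\right) - \frac{45 - 76}{84}} = \frac{1}{\frac{1}{156} - - \frac{31}{84}} = \frac{1}{\frac{1}{156} + \frac{31}{84}} = \frac{1}{\frac{205}{546}} = \frac{546}{205}$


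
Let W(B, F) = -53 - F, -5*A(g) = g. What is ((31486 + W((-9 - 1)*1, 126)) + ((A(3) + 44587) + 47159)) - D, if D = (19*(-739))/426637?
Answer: 262493604099/2133185 ≈ 1.2305e+5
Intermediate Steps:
A(g) = -g/5
D = -14041/426637 (D = -14041*1/426637 = -14041/426637 ≈ -0.032911)
((31486 + W((-9 - 1)*1, 126)) + ((A(3) + 44587) + 47159)) - D = ((31486 + (-53 - 1*126)) + ((-1/5*3 + 44587) + 47159)) - 1*(-14041/426637) = ((31486 + (-53 - 126)) + ((-3/5 + 44587) + 47159)) + 14041/426637 = ((31486 - 179) + (222932/5 + 47159)) + 14041/426637 = (31307 + 458727/5) + 14041/426637 = 615262/5 + 14041/426637 = 262493604099/2133185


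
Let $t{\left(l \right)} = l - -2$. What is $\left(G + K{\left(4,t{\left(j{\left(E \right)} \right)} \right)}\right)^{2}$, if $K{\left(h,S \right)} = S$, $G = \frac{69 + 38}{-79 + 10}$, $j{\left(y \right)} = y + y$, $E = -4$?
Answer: $\frac{271441}{4761} \approx 57.013$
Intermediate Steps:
$j{\left(y \right)} = 2 y$
$G = - \frac{107}{69}$ ($G = \frac{107}{-69} = 107 \left(- \frac{1}{69}\right) = - \frac{107}{69} \approx -1.5507$)
$t{\left(l \right)} = 2 + l$ ($t{\left(l \right)} = l + 2 = 2 + l$)
$\left(G + K{\left(4,t{\left(j{\left(E \right)} \right)} \right)}\right)^{2} = \left(- \frac{107}{69} + \left(2 + 2 \left(-4\right)\right)\right)^{2} = \left(- \frac{107}{69} + \left(2 - 8\right)\right)^{2} = \left(- \frac{107}{69} - 6\right)^{2} = \left(- \frac{521}{69}\right)^{2} = \frac{271441}{4761}$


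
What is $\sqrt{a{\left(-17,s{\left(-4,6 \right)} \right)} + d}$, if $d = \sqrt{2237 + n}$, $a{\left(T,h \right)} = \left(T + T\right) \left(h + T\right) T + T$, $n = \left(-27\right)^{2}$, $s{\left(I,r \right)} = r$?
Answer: $\sqrt{-6375 + \sqrt{2966}} \approx 79.502 i$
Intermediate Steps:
$n = 729$
$a{\left(T,h \right)} = T + 2 T^{2} \left(T + h\right)$ ($a{\left(T,h \right)} = 2 T \left(T + h\right) T + T = 2 T^{2} \left(T + h\right) + T = T + 2 T^{2} \left(T + h\right)$)
$d = \sqrt{2966}$ ($d = \sqrt{2237 + 729} = \sqrt{2966} \approx 54.461$)
$\sqrt{a{\left(-17,s{\left(-4,6 \right)} \right)} + d} = \sqrt{- 17 \left(1 + 2 \left(-17\right)^{2} + 2 \left(-17\right) 6\right) + \sqrt{2966}} = \sqrt{- 17 \left(1 + 2 \cdot 289 - 204\right) + \sqrt{2966}} = \sqrt{- 17 \left(1 + 578 - 204\right) + \sqrt{2966}} = \sqrt{\left(-17\right) 375 + \sqrt{2966}} = \sqrt{-6375 + \sqrt{2966}}$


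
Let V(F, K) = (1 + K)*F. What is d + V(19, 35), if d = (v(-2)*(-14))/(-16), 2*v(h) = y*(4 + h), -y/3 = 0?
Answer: 684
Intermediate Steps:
y = 0 (y = -3*0 = 0)
v(h) = 0 (v(h) = (0*(4 + h))/2 = (1/2)*0 = 0)
V(F, K) = F*(1 + K)
d = 0 (d = (0*(-14))/(-16) = 0*(-1/16) = 0)
d + V(19, 35) = 0 + 19*(1 + 35) = 0 + 19*36 = 0 + 684 = 684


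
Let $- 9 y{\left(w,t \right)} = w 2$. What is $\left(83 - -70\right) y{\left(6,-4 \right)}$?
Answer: $-204$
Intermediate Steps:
$y{\left(w,t \right)} = - \frac{2 w}{9}$ ($y{\left(w,t \right)} = - \frac{w 2}{9} = - \frac{2 w}{9}$)
$\left(83 - -70\right) y{\left(6,-4 \right)} = \left(83 - -70\right) \left(\left(- \frac{2}{9}\right) 6\right) = \left(83 + 70\right) \left(- \frac{4}{3}\right) = 153 \left(- \frac{4}{3}\right) = -204$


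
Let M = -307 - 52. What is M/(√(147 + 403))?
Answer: -359*√22/110 ≈ -15.308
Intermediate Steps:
M = -359
M/(√(147 + 403)) = -359/√(147 + 403) = -359*√22/110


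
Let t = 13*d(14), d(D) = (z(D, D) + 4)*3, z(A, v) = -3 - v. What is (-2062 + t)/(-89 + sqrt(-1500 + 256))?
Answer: 228641/9165 + 5138*I*sqrt(311)/9165 ≈ 24.947 + 9.8865*I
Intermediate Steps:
d(D) = 3 - 3*D (d(D) = ((-3 - D) + 4)*3 = (1 - D)*3 = 3 - 3*D)
t = -507 (t = 13*(3 - 3*14) = 13*(3 - 42) = 13*(-39) = -507)
(-2062 + t)/(-89 + sqrt(-1500 + 256)) = (-2062 - 507)/(-89 + sqrt(-1500 + 256)) = -2569/(-89 + sqrt(-1244)) = -2569/(-89 + 2*I*sqrt(311))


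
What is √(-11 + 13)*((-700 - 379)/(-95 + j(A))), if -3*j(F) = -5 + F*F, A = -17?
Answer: 3237*√2/569 ≈ 8.0454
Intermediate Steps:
j(F) = 5/3 - F²/3 (j(F) = -(-5 + F*F)/3 = -(-5 + F²)/3 = 5/3 - F²/3)
√(-11 + 13)*((-700 - 379)/(-95 + j(A))) = √(-11 + 13)*((-700 - 379)/(-95 + (5/3 - ⅓*(-17)²))) = √2*(-1079/(-95 + (5/3 - ⅓*289))) = √2*(-1079/(-95 + (5/3 - 289/3))) = √2*(-1079/(-95 - 284/3)) = √2*(-1079/(-569/3)) = √2*(-1079*(-3/569)) = √2*(3237/569) = 3237*√2/569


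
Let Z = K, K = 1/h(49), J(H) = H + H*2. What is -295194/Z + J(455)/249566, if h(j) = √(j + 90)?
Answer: 1365/249566 - 295194*√139 ≈ -3.4803e+6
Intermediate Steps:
J(H) = 3*H (J(H) = H + 2*H = 3*H)
h(j) = √(90 + j)
K = √139/139 (K = 1/(√(90 + 49)) = 1/(√139) = √139/139 ≈ 0.084819)
Z = √139/139 ≈ 0.084819
-295194/Z + J(455)/249566 = -295194*√139 + (3*455)/249566 = -295194*√139 + 1365*(1/249566) = -295194*√139 + 1365/249566 = 1365/249566 - 295194*√139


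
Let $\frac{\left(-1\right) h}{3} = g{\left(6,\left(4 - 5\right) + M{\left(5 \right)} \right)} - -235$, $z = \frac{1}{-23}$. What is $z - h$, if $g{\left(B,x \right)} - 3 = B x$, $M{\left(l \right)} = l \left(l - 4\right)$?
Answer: $\frac{18077}{23} \approx 785.96$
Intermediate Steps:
$M{\left(l \right)} = l \left(-4 + l\right)$ ($M{\left(l \right)} = l \left(l - 4\right) = l \left(-4 + l\right)$)
$z = - \frac{1}{23} \approx -0.043478$
$g{\left(B,x \right)} = 3 + B x$
$h = -786$ ($h = - 3 \left(\left(3 + 6 \left(\left(4 - 5\right) + 5 \left(-4 + 5\right)\right)\right) - -235\right) = - 3 \left(\left(3 + 6 \left(-1 + 5 \cdot 1\right)\right) + 235\right) = - 3 \left(\left(3 + 6 \left(-1 + 5\right)\right) + 235\right) = - 3 \left(\left(3 + 6 \cdot 4\right) + 235\right) = - 3 \left(\left(3 + 24\right) + 235\right) = - 3 \left(27 + 235\right) = \left(-3\right) 262 = -786$)
$z - h = - \frac{1}{23} - -786 = - \frac{1}{23} + 786 = \frac{18077}{23}$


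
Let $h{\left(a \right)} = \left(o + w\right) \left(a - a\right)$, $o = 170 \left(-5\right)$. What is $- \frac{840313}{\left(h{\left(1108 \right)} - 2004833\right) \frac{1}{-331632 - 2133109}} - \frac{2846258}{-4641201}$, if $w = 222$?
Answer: $- \frac{9612635863815778619}{9304832924433} \approx -1.0331 \cdot 10^{6}$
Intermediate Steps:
$o = -850$
$h{\left(a \right)} = 0$ ($h{\left(a \right)} = \left(-850 + 222\right) \left(a - a\right) = \left(-628\right) 0 = 0$)
$- \frac{840313}{\left(h{\left(1108 \right)} - 2004833\right) \frac{1}{-331632 - 2133109}} - \frac{2846258}{-4641201} = - \frac{840313}{\left(0 - 2004833\right) \frac{1}{-331632 - 2133109}} - \frac{2846258}{-4641201} = - \frac{840313}{\left(-2004833\right) \frac{1}{-2464741}} - - \frac{2846258}{4641201} = - \frac{840313}{\left(-2004833\right) \left(- \frac{1}{2464741}\right)} + \frac{2846258}{4641201} = - \frac{840313}{\frac{2004833}{2464741}} + \frac{2846258}{4641201} = \left(-840313\right) \frac{2464741}{2004833} + \frac{2846258}{4641201} = - \frac{2071153903933}{2004833} + \frac{2846258}{4641201} = - \frac{9612635863815778619}{9304832924433}$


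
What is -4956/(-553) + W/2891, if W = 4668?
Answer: 2415600/228389 ≈ 10.577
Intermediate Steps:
-4956/(-553) + W/2891 = -4956/(-553) + 4668/2891 = -4956*(-1/553) + 4668*(1/2891) = 708/79 + 4668/2891 = 2415600/228389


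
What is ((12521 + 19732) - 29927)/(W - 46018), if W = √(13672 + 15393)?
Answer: -107037868/2117627259 - 2326*√29065/2117627259 ≈ -0.050733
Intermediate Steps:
W = √29065 ≈ 170.48
((12521 + 19732) - 29927)/(W - 46018) = ((12521 + 19732) - 29927)/(√29065 - 46018) = (32253 - 29927)/(-46018 + √29065) = 2326/(-46018 + √29065)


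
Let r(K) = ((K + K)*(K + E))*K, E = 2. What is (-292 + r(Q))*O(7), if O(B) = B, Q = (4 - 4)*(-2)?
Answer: -2044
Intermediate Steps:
Q = 0 (Q = 0*(-2) = 0)
r(K) = 2*K**2*(2 + K) (r(K) = ((K + K)*(K + 2))*K = ((2*K)*(2 + K))*K = (2*K*(2 + K))*K = 2*K**2*(2 + K))
(-292 + r(Q))*O(7) = (-292 + 2*0**2*(2 + 0))*7 = (-292 + 2*0*2)*7 = (-292 + 0)*7 = -292*7 = -2044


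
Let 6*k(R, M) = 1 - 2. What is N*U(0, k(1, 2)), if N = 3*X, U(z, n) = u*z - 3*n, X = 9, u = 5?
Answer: 27/2 ≈ 13.500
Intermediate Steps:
k(R, M) = -⅙ (k(R, M) = (1 - 2)/6 = (⅙)*(-1) = -⅙)
U(z, n) = -3*n + 5*z (U(z, n) = 5*z - 3*n = -3*n + 5*z)
N = 27 (N = 3*9 = 27)
N*U(0, k(1, 2)) = 27*(-3*(-⅙) + 5*0) = 27*(½ + 0) = 27*(½) = 27/2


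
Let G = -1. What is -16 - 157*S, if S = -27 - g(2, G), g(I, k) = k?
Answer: 4066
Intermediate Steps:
S = -26 (S = -27 - 1*(-1) = -27 + 1 = -26)
-16 - 157*S = -16 - 157*(-26) = -16 + 4082 = 4066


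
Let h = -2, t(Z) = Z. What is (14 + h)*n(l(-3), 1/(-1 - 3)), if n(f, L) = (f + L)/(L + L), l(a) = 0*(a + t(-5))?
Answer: 6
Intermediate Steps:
l(a) = 0 (l(a) = 0*(a - 5) = 0*(-5 + a) = 0)
n(f, L) = (L + f)/(2*L) (n(f, L) = (L + f)/((2*L)) = (L + f)*(1/(2*L)) = (L + f)/(2*L))
(14 + h)*n(l(-3), 1/(-1 - 3)) = (14 - 2)*((1/(-1 - 3) + 0)/(2*(1/(-1 - 3)))) = 12*((1/(-4) + 0)/(2*(1/(-4)))) = 12*((-¼ + 0)/(2*(-¼))) = 12*((½)*(-4)*(-¼)) = 12*(½) = 6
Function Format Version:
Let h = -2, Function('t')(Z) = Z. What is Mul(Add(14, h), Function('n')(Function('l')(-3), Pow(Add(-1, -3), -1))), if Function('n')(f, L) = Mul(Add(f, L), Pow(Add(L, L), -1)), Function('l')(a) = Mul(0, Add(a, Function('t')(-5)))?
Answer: 6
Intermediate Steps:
Function('l')(a) = 0 (Function('l')(a) = Mul(0, Add(a, -5)) = Mul(0, Add(-5, a)) = 0)
Function('n')(f, L) = Mul(Rational(1, 2), Pow(L, -1), Add(L, f)) (Function('n')(f, L) = Mul(Add(L, f), Pow(Mul(2, L), -1)) = Mul(Add(L, f), Mul(Rational(1, 2), Pow(L, -1))) = Mul(Rational(1, 2), Pow(L, -1), Add(L, f)))
Mul(Add(14, h), Function('n')(Function('l')(-3), Pow(Add(-1, -3), -1))) = Mul(Add(14, -2), Mul(Rational(1, 2), Pow(Pow(Add(-1, -3), -1), -1), Add(Pow(Add(-1, -3), -1), 0))) = Mul(12, Mul(Rational(1, 2), Pow(Pow(-4, -1), -1), Add(Pow(-4, -1), 0))) = Mul(12, Mul(Rational(1, 2), Pow(Rational(-1, 4), -1), Add(Rational(-1, 4), 0))) = Mul(12, Mul(Rational(1, 2), -4, Rational(-1, 4))) = Mul(12, Rational(1, 2)) = 6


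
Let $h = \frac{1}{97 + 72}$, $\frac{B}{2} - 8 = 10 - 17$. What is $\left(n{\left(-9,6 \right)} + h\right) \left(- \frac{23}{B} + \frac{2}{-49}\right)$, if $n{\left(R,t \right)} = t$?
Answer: $- \frac{12615}{182} \approx -69.313$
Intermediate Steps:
$B = 2$ ($B = 16 + 2 \left(10 - 17\right) = 16 + 2 \left(-7\right) = 16 - 14 = 2$)
$h = \frac{1}{169} \approx 0.0059172$
$\left(n{\left(-9,6 \right)} + h\right) \left(- \frac{23}{B} + \frac{2}{-49}\right) = \left(6 + \frac{1}{169}\right) \left(- \frac{23}{2} + \frac{2}{-49}\right) = \frac{1015 \left(\left(-23\right) \frac{1}{2} + 2 \left(- \frac{1}{49}\right)\right)}{169} = \frac{1015 \left(- \frac{23}{2} - \frac{2}{49}\right)}{169} = \frac{1015}{169} \left(- \frac{1131}{98}\right) = - \frac{12615}{182}$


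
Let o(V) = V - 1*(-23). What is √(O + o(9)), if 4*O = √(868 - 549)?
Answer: √(128 + √319)/2 ≈ 6.0386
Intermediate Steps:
O = √319/4 (O = √(868 - 549)/4 = √319/4 ≈ 4.4651)
o(V) = 23 + V (o(V) = V + 23 = 23 + V)
√(O + o(9)) = √(√319/4 + (23 + 9)) = √(√319/4 + 32) = √(32 + √319/4)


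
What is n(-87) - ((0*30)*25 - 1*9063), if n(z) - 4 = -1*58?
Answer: 9009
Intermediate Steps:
n(z) = -54 (n(z) = 4 - 1*58 = 4 - 58 = -54)
n(-87) - ((0*30)*25 - 1*9063) = -54 - ((0*30)*25 - 1*9063) = -54 - (0*25 - 9063) = -54 - (0 - 9063) = -54 - 1*(-9063) = -54 + 9063 = 9009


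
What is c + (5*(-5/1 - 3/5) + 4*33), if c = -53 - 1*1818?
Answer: -1767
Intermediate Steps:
c = -1871 (c = -53 - 1818 = -1871)
c + (5*(-5/1 - 3/5) + 4*33) = -1871 + (5*(-5/1 - 3/5) + 4*33) = -1871 + (5*(-5*1 - 3*⅕) + 132) = -1871 + (5*(-5 - ⅗) + 132) = -1871 + (5*(-28/5) + 132) = -1871 + (-28 + 132) = -1871 + 104 = -1767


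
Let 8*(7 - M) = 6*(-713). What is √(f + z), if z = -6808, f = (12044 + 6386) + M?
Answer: √48655/2 ≈ 110.29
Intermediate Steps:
M = 2167/4 (M = 7 - 3*(-713)/4 = 7 - ⅛*(-4278) = 7 + 2139/4 = 2167/4 ≈ 541.75)
f = 75887/4 (f = (12044 + 6386) + 2167/4 = 18430 + 2167/4 = 75887/4 ≈ 18972.)
√(f + z) = √(75887/4 - 6808) = √(48655/4) = √48655/2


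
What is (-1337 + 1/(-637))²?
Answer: 725341788900/405769 ≈ 1.7876e+6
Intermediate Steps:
(-1337 + 1/(-637))² = (-1337 - 1/637)² = (-851670/637)² = 725341788900/405769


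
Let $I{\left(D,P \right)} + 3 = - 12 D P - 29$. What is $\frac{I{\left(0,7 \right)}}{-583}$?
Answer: $\frac{32}{583} \approx 0.054888$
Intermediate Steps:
$I{\left(D,P \right)} = -32 - 12 D P$ ($I{\left(D,P \right)} = -3 + \left(- 12 D P - 29\right) = -3 - \left(29 + 12 D P\right) = -32 - 12 D P$)
$\frac{I{\left(0,7 \right)}}{-583} = \frac{-32 - 0 \cdot 7}{-583} = \left(-32 + 0\right) \left(- \frac{1}{583}\right) = \left(-32\right) \left(- \frac{1}{583}\right) = \frac{32}{583}$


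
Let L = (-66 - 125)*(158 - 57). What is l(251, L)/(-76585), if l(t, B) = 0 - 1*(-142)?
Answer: -142/76585 ≈ -0.0018541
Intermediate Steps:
L = -19291 (L = -191*101 = -19291)
l(t, B) = 142 (l(t, B) = 0 + 142 = 142)
l(251, L)/(-76585) = 142/(-76585) = 142*(-1/76585) = -142/76585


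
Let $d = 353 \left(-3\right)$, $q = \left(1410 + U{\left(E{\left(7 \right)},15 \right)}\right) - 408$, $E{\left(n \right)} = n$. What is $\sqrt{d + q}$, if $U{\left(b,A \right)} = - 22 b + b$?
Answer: $2 i \sqrt{51} \approx 14.283 i$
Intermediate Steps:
$U{\left(b,A \right)} = - 21 b$
$q = 855$ ($q = \left(1410 - 147\right) - 408 = 1263 - 408 = 855$)
$d = -1059$
$\sqrt{d + q} = \sqrt{-1059 + 855} = \sqrt{-204} = 2 i \sqrt{51}$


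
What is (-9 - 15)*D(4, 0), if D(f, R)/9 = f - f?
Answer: 0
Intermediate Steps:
D(f, R) = 0 (D(f, R) = 9*(f - f) = 9*0 = 0)
(-9 - 15)*D(4, 0) = (-9 - 15)*0 = -24*0 = 0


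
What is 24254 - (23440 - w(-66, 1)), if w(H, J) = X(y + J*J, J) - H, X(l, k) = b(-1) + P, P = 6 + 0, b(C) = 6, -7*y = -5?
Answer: 892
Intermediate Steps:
y = 5/7 (y = -1/7*(-5) = 5/7 ≈ 0.71429)
P = 6
X(l, k) = 12 (X(l, k) = 6 + 6 = 12)
w(H, J) = 12 - H
24254 - (23440 - w(-66, 1)) = 24254 - (23440 - (12 - 1*(-66))) = 24254 - (23440 - (12 + 66)) = 24254 - (23440 - 1*78) = 24254 - (23440 - 78) = 24254 - 1*23362 = 24254 - 23362 = 892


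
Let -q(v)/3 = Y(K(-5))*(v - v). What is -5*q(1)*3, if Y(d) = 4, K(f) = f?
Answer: 0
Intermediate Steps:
q(v) = 0 (q(v) = -12*(v - v) = -12*0 = -3*0 = 0)
-5*q(1)*3 = -5*0*3 = 0*3 = 0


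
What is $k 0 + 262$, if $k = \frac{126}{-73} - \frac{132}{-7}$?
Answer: $262$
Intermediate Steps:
$k = \frac{8754}{511}$ ($k = 126 \left(- \frac{1}{73}\right) - - \frac{132}{7} = - \frac{126}{73} + \frac{132}{7} = \frac{8754}{511} \approx 17.131$)
$k 0 + 262 = \frac{8754}{511} \cdot 0 + 262 = 0 + 262 = 262$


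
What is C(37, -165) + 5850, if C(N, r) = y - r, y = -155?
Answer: 5860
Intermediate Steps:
C(N, r) = -155 - r
C(37, -165) + 5850 = (-155 - 1*(-165)) + 5850 = (-155 + 165) + 5850 = 10 + 5850 = 5860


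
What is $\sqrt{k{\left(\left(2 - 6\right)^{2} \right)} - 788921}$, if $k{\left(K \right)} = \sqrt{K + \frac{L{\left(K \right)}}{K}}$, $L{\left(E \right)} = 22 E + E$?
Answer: $\sqrt{-788921 + \sqrt{39}} \approx 888.21 i$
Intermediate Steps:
$L{\left(E \right)} = 23 E$
$k{\left(K \right)} = \sqrt{23 + K}$ ($k{\left(K \right)} = \sqrt{K + \frac{23 K}{K}} = \sqrt{K + 23} = \sqrt{23 + K}$)
$\sqrt{k{\left(\left(2 - 6\right)^{2} \right)} - 788921} = \sqrt{\sqrt{23 + \left(2 - 6\right)^{2}} - 788921} = \sqrt{\sqrt{23 + \left(-4\right)^{2}} - 788921} = \sqrt{\sqrt{23 + 16} - 788921} = \sqrt{\sqrt{39} - 788921} = \sqrt{-788921 + \sqrt{39}}$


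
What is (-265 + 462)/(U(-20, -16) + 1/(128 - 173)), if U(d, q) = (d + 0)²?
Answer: 8865/17999 ≈ 0.49253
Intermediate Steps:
U(d, q) = d²
(-265 + 462)/(U(-20, -16) + 1/(128 - 173)) = (-265 + 462)/((-20)² + 1/(128 - 173)) = 197/(400 + 1/(-45)) = 197/(400 - 1/45) = 197/(17999/45) = 197*(45/17999) = 8865/17999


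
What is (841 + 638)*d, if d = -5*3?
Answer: -22185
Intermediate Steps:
d = -15
(841 + 638)*d = (841 + 638)*(-15) = 1479*(-15) = -22185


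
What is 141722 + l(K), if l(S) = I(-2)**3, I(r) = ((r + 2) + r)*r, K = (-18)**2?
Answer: 141786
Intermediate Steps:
K = 324
I(r) = r*(2 + 2*r) (I(r) = ((2 + r) + r)*r = (2 + 2*r)*r = r*(2 + 2*r))
l(S) = 64 (l(S) = (2*(-2)*(1 - 2))**3 = (2*(-2)*(-1))**3 = 4**3 = 64)
141722 + l(K) = 141722 + 64 = 141786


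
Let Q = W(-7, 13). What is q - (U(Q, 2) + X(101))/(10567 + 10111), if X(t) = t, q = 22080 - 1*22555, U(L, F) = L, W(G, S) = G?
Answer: -4911072/10339 ≈ -475.00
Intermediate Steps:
Q = -7
q = -475 (q = 22080 - 22555 = -475)
q - (U(Q, 2) + X(101))/(10567 + 10111) = -475 - (-7 + 101)/(10567 + 10111) = -475 - 94/20678 = -475 - 1*47/10339 = -475 - 47/10339 = -4911072/10339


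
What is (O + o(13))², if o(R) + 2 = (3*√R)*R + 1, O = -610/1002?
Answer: 4963692409/251001 - 20956*√13/167 ≈ 19323.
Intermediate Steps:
O = -305/501 (O = -610*1/1002 = -305/501 ≈ -0.60878)
o(R) = -1 + 3*R^(3/2) (o(R) = -2 + ((3*√R)*R + 1) = -2 + (3*R^(3/2) + 1) = -2 + (1 + 3*R^(3/2)) = -1 + 3*R^(3/2))
(O + o(13))² = (-305/501 + (-1 + 3*13^(3/2)))² = (-305/501 + (-1 + 3*(13*√13)))² = (-305/501 + (-1 + 39*√13))² = (-806/501 + 39*√13)²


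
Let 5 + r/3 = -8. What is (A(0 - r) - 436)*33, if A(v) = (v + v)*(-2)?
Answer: -19536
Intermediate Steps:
r = -39 (r = -15 + 3*(-8) = -15 - 24 = -39)
A(v) = -4*v (A(v) = (2*v)*(-2) = -4*v)
(A(0 - r) - 436)*33 = (-4*(0 - 1*(-39)) - 436)*33 = (-4*(0 + 39) - 436)*33 = (-4*39 - 436)*33 = (-156 - 436)*33 = -592*33 = -19536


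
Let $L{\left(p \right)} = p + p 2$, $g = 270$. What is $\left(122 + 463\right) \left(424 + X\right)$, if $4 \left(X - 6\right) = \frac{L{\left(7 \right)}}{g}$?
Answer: $\frac{2012491}{8} \approx 2.5156 \cdot 10^{5}$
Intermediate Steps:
$L{\left(p \right)} = 3 p$ ($L{\left(p \right)} = p + 2 p = 3 p$)
$X = \frac{2167}{360}$ ($X = 6 + \frac{3 \cdot 7 \cdot \frac{1}{270}}{4} = 6 + \frac{21 \cdot \frac{1}{270}}{4} = 6 + \frac{1}{4} \cdot \frac{7}{90} = 6 + \frac{7}{360} = \frac{2167}{360} \approx 6.0194$)
$\left(122 + 463\right) \left(424 + X\right) = \left(122 + 463\right) \left(424 + \frac{2167}{360}\right) = 585 \cdot \frac{154807}{360} = \frac{2012491}{8}$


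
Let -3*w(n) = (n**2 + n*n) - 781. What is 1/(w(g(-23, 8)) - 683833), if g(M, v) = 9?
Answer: -3/2050880 ≈ -1.4628e-6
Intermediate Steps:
w(n) = 781/3 - 2*n**2/3 (w(n) = -((n**2 + n*n) - 781)/3 = -((n**2 + n**2) - 781)/3 = -(2*n**2 - 781)/3 = -(-781 + 2*n**2)/3 = 781/3 - 2*n**2/3)
1/(w(g(-23, 8)) - 683833) = 1/((781/3 - 2/3*9**2) - 683833) = 1/((781/3 - 2/3*81) - 683833) = 1/((781/3 - 54) - 683833) = 1/(619/3 - 683833) = 1/(-2050880/3) = -3/2050880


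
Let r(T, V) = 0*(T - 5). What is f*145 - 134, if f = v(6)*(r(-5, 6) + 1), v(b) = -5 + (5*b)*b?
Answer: 25241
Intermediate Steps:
r(T, V) = 0 (r(T, V) = 0*(-5 + T) = 0)
v(b) = -5 + 5*b**2
f = 175 (f = (-5 + 5*6**2)*(0 + 1) = (-5 + 5*36)*1 = (-5 + 180)*1 = 175*1 = 175)
f*145 - 134 = 175*145 - 134 = 25375 - 134 = 25241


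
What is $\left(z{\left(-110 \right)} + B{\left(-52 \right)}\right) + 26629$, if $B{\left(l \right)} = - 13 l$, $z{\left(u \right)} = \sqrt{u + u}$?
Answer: $27305 + 2 i \sqrt{55} \approx 27305.0 + 14.832 i$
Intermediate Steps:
$z{\left(u \right)} = \sqrt{2} \sqrt{u}$ ($z{\left(u \right)} = \sqrt{2 u} = \sqrt{2} \sqrt{u}$)
$\left(z{\left(-110 \right)} + B{\left(-52 \right)}\right) + 26629 = \left(\sqrt{2} \sqrt{-110} - -676\right) + 26629 = \left(\sqrt{2} i \sqrt{110} + 676\right) + 26629 = \left(2 i \sqrt{55} + 676\right) + 26629 = \left(676 + 2 i \sqrt{55}\right) + 26629 = 27305 + 2 i \sqrt{55}$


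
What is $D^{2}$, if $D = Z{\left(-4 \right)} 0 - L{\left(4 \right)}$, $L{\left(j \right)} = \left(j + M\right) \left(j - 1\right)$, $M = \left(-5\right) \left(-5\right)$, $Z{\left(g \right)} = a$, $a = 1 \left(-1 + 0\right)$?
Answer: $7569$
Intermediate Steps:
$a = -1$ ($a = 1 \left(-1\right) = -1$)
$Z{\left(g \right)} = -1$
$M = 25$
$L{\left(j \right)} = \left(-1 + j\right) \left(25 + j\right)$ ($L{\left(j \right)} = \left(j + 25\right) \left(j - 1\right) = \left(25 + j\right) \left(-1 + j\right) = \left(-1 + j\right) \left(25 + j\right)$)
$D = -87$ ($D = \left(-1\right) 0 - \left(-25 + 4^{2} + 24 \cdot 4\right) = 0 - \left(-25 + 16 + 96\right) = 0 - 87 = -87$)
$D^{2} = \left(-87\right)^{2} = 7569$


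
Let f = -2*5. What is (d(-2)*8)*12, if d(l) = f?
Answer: -960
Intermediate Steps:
f = -10
d(l) = -10
(d(-2)*8)*12 = -10*8*12 = -80*12 = -960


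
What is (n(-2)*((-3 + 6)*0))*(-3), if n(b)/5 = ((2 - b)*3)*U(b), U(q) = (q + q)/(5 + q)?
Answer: 0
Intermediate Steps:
U(q) = 2*q/(5 + q) (U(q) = (2*q)/(5 + q) = 2*q/(5 + q))
n(b) = 10*b*(6 - 3*b)/(5 + b) (n(b) = 5*(((2 - b)*3)*(2*b/(5 + b))) = 5*((6 - 3*b)*(2*b/(5 + b))) = 5*(2*b*(6 - 3*b)/(5 + b)) = 10*b*(6 - 3*b)/(5 + b))
(n(-2)*((-3 + 6)*0))*(-3) = ((30*(-2)*(2 - 1*(-2))/(5 - 2))*((-3 + 6)*0))*(-3) = ((30*(-2)*(2 + 2)/3)*(3*0))*(-3) = ((30*(-2)*(⅓)*4)*0)*(-3) = -80*0*(-3) = 0*(-3) = 0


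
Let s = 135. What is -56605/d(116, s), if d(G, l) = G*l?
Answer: -11321/3132 ≈ -3.6146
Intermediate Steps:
-56605/d(116, s) = -56605/(116*135) = -56605/15660 = -56605*1/15660 = -11321/3132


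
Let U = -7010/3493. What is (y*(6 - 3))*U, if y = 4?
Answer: -84120/3493 ≈ -24.082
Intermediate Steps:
U = -7010/3493 (U = -7010*1/3493 = -7010/3493 ≈ -2.0069)
(y*(6 - 3))*U = (4*(6 - 3))*(-7010/3493) = (4*3)*(-7010/3493) = 12*(-7010/3493) = -84120/3493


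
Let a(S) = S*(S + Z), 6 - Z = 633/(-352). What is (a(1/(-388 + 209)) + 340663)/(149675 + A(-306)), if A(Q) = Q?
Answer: 3842143989413/1684648109408 ≈ 2.2807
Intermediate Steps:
Z = 2745/352 (Z = 6 - 633/(-352) = 6 - 633*(-1)/352 = 6 - 1*(-633/352) = 6 + 633/352 = 2745/352 ≈ 7.7983)
a(S) = S*(2745/352 + S) (a(S) = S*(S + 2745/352) = S*(2745/352 + S))
(a(1/(-388 + 209)) + 340663)/(149675 + A(-306)) = ((2745 + 352/(-388 + 209))/(352*(-388 + 209)) + 340663)/(149675 - 306) = ((1/352)*(2745 + 352/(-179))/(-179) + 340663)/149369 = ((1/352)*(-1/179)*(2745 + 352*(-1/179)) + 340663)*(1/149369) = ((1/352)*(-1/179)*(2745 - 352/179) + 340663)*(1/149369) = ((1/352)*(-1/179)*(491003/179) + 340663)*(1/149369) = (-491003/11278432 + 340663)*(1/149369) = (3842143989413/11278432)*(1/149369) = 3842143989413/1684648109408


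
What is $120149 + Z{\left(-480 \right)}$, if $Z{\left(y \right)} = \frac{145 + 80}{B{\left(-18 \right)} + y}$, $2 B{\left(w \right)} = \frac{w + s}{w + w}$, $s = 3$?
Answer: $\frac{276702067}{2303} \approx 1.2015 \cdot 10^{5}$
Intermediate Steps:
$B{\left(w \right)} = \frac{3 + w}{4 w}$ ($B{\left(w \right)} = \frac{\left(w + 3\right) \frac{1}{w + w}}{2} = \frac{\left(3 + w\right) \frac{1}{2 w}}{2} = \frac{\frac{1}{2} \frac{1}{w} \left(3 + w\right)}{2} = \frac{3 + w}{4 w}$)
$Z{\left(y \right)} = \frac{225}{\frac{5}{24} + y}$ ($Z{\left(y \right)} = \frac{145 + 80}{\frac{3 - 18}{4 \left(-18\right)} + y} = \frac{225}{\frac{1}{4} \left(- \frac{1}{18}\right) \left(-15\right) + y} = \frac{225}{\frac{5}{24} + y}$)
$120149 + Z{\left(-480 \right)} = 120149 + \frac{5400}{5 + 24 \left(-480\right)} = 120149 + \frac{5400}{5 - 11520} = 120149 + \frac{5400}{-11515} = 120149 + 5400 \left(- \frac{1}{11515}\right) = 120149 - \frac{1080}{2303} = \frac{276702067}{2303}$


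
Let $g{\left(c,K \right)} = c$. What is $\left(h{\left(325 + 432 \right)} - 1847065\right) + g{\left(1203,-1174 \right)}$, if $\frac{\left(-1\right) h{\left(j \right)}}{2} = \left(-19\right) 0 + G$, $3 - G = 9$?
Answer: $-1845850$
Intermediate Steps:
$G = -6$ ($G = 3 - 9 = -6$)
$h{\left(j \right)} = 12$ ($h{\left(j \right)} = - 2 \left(\left(-19\right) 0 - 6\right) = - 2 \left(0 - 6\right) = \left(-2\right) \left(-6\right) = 12$)
$\left(h{\left(325 + 432 \right)} - 1847065\right) + g{\left(1203,-1174 \right)} = \left(12 - 1847065\right) + 1203 = -1847053 + 1203 = -1845850$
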